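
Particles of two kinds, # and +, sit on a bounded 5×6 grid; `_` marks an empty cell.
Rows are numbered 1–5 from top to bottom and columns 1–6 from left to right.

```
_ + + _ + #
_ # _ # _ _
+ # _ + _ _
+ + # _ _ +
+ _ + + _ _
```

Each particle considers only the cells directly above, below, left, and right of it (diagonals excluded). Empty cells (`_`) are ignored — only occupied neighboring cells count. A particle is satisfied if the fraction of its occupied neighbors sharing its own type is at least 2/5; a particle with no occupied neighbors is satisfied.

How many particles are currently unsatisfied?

7

(1,2)+ 1/2 ✓
(1,3)+ 1/1 ✓
(1,5)+ 0/1 ✗
(1,6)# 0/1 ✗
(2,2)# 1/2 ✓
(2,4)# 0/1 ✗
(3,1)+ 1/2 ✓
(3,2)# 1/3 ✗
(3,4)+ 0/1 ✗
(4,1)+ 3/3 ✓
(4,2)+ 1/3 ✗
(4,3)# 0/2 ✗
(4,6)+ 0/0 ✓
(5,1)+ 1/1 ✓
(5,3)+ 1/2 ✓
(5,4)+ 1/1 ✓
Unsatisfied: (1,5), (1,6), (2,4), (3,2), (3,4), (4,2), (4,3) — 7 in total.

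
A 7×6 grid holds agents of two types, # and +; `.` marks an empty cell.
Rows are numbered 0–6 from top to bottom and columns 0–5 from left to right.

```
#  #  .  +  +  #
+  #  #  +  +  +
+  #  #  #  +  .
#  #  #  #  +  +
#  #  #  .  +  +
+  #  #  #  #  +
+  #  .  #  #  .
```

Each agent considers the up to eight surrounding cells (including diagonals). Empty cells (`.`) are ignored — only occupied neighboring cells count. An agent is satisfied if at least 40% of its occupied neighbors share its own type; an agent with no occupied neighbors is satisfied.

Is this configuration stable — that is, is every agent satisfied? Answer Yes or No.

Row 0: (0,0)# 2/3 satisfied · (0,1)# 3/4 satisfied · (0,3)+ 3/4 satisfied · (0,4)+ 4/5 satisfied · (0,5)# 0/3 not
Row 1: (1,0)+ 1/5 not · (1,1)# 5/7 satisfied · (1,2)# 5/7 satisfied · (1,3)+ 4/7 satisfied · (1,4)+ 5/7 satisfied · (1,5)+ 3/4 satisfied
Row 2: (2,0)+ 1/5 not · (2,1)# 6/8 satisfied · (2,2)# 7/8 satisfied · (2,3)# 4/8 satisfied · (2,4)+ 5/7 satisfied
Row 3: (3,0)# 4/5 satisfied · (3,1)# 7/8 satisfied · (3,2)# 7/7 satisfied · (3,3)# 4/7 satisfied · (3,4)+ 4/6 satisfied · (3,5)+ 4/4 satisfied
Row 4: (4,0)# 4/5 satisfied · (4,1)# 7/8 satisfied · (4,2)# 7/7 satisfied · (4,4)+ 4/7 satisfied · (4,5)+ 4/5 satisfied
Row 5: (5,0)+ 1/5 not · (5,1)# 5/7 satisfied · (5,2)# 6/6 satisfied · (5,3)# 5/6 satisfied · (5,4)# 3/6 satisfied · (5,5)+ 2/4 satisfied
Row 6: (6,0)+ 1/3 not · (6,1)# 2/4 satisfied · (6,3)# 4/4 satisfied · (6,4)# 3/4 satisfied
For instance (0,5) has only 0/3 same-type neighbors, below 2/5.

No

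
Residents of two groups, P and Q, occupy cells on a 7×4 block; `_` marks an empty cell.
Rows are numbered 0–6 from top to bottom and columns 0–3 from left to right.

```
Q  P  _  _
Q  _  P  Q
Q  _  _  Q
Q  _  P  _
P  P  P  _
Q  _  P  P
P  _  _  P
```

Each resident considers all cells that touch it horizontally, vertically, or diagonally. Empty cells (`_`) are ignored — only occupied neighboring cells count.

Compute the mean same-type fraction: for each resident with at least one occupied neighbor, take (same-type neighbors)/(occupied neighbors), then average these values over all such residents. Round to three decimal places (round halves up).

0.569

(0,0)Q 1/2
(0,1)P 1/3
(1,0)Q 2/3
(1,2)P 1/3
(1,3)Q 1/2
(2,0)Q 2/2
(2,3)Q 1/3
(3,0)Q 1/3
(3,2)P 2/3
(4,0)P 1/3
(4,1)P 4/6
(4,2)P 4/4
(5,0)Q 0/3
(5,2)P 4/4
(5,3)P 3/3
(6,0)P 0/1
(6,3)P 2/2
Sum over 17 residents: 1/2 + 1/3 + 2/3 + 1/3 + 1/2 + 2/2 + 1/3 + 1/3 + 2/3 + 1/3 + 4/6 + 4/4 + 0/3 + 4/4 + 3/3 + 0/1 + 2/2 = 29/3; mean = 29/3 ÷ 17 = 29/51 = 0.568627… → 0.569.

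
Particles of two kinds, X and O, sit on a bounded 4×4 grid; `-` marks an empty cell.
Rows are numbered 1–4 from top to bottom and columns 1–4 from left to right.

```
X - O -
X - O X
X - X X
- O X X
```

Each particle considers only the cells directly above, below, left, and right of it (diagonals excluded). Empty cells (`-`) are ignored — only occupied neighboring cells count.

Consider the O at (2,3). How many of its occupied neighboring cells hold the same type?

1

Occupied neighbors of (2,3): (1,3)=O, (3,3)=X, (2,4)=X.
Same type (O): 1 of 3.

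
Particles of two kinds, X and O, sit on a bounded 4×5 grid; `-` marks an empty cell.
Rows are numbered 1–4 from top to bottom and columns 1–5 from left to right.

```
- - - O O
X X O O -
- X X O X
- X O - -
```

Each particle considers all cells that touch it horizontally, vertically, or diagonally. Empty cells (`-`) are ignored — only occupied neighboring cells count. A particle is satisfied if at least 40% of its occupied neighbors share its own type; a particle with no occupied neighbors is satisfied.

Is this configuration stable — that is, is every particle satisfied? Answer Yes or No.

No

(1,4)O 3/3 ok
(1,5)O 2/2 ok
(2,1)X 2/2 ok
(2,2)X 3/4 ok
(2,3)O 3/6 ok
(2,4)O 4/6 ok
(3,2)X 4/6 ok
(3,3)X 3/7 ok
(3,4)O 3/5 ok
(3,5)X 0/2 unhappy
(4,2)X 2/3 ok
(4,3)O 1/4 unhappy
For instance (3,5) has only 0/2 same-type neighbors, below 2/5.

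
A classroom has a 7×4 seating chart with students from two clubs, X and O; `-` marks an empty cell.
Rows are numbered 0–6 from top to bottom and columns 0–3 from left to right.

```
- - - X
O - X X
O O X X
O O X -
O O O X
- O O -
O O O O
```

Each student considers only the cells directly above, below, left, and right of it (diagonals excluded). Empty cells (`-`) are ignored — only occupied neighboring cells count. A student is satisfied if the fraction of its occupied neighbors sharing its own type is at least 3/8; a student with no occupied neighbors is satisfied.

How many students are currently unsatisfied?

Row 0: (0,3)X 1/1 satisfied
Row 1: (1,0)O 1/1 satisfied · (1,2)X 2/2 satisfied · (1,3)X 3/3 satisfied
Row 2: (2,0)O 3/3 satisfied · (2,1)O 2/3 satisfied · (2,2)X 3/4 satisfied · (2,3)X 2/2 satisfied
Row 3: (3,0)O 3/3 satisfied · (3,1)O 3/4 satisfied · (3,2)X 1/3 not
Row 4: (4,0)O 2/2 satisfied · (4,1)O 4/4 satisfied · (4,2)O 2/4 satisfied · (4,3)X 0/1 not
Row 5: (5,1)O 3/3 satisfied · (5,2)O 3/3 satisfied
Row 6: (6,0)O 1/1 satisfied · (6,1)O 3/3 satisfied · (6,2)O 3/3 satisfied · (6,3)O 1/1 satisfied
Unsatisfied: (3,2), (4,3) — 2 in total.

2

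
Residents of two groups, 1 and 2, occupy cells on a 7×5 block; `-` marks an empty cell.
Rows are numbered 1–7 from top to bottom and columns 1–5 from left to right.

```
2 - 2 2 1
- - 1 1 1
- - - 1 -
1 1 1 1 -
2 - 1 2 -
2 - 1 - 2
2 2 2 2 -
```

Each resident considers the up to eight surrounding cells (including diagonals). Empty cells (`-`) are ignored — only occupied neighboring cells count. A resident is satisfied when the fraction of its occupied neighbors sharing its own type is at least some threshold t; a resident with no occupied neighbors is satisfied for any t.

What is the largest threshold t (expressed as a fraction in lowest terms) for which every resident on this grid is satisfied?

1/5

Row 1: (1,1)2 — no occupied neighbors · (1,3)2 1/3 · (1,4)2 1/5 · (1,5)1 2/3
Row 2: (2,3)1 2/4 · (2,4)1 4/6 · (2,5)1 3/4
Row 3: (3,4)1 5/5
Row 4: (4,1)1 1/2 · (4,2)1 3/4 · (4,3)1 4/5 · (4,4)1 3/4
Row 5: (5,1)2 1/3 · (5,3)1 4/5 · (5,4)2 1/5
Row 6: (6,1)2 3/3 · (6,3)1 1/5 · (6,5)2 2/2
Row 7: (7,1)2 2/2 · (7,2)2 3/4 · (7,3)2 2/3 · (7,4)2 2/3
The smallest same-type fraction is 1/5 at (1,4), which reduces to 1/5. Any threshold above that leaves this resident unsatisfied.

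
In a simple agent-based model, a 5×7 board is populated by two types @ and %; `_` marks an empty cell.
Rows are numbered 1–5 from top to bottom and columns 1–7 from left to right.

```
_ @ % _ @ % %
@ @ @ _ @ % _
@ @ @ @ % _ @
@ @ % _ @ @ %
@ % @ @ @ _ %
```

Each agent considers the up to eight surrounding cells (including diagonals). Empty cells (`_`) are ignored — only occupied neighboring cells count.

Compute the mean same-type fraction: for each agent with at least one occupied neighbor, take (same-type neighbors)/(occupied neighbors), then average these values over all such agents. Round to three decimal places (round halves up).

(1,2)@ 3/4
(1,3)% 0/3
(1,5)@ 1/3
(1,6)% 2/4
(1,7)% 2/2
(2,1)@ 4/4
(2,2)@ 6/7
(2,3)@ 5/6
(2,5)@ 2/5
(2,6)% 3/6
(3,1)@ 5/5
(3,2)@ 7/8
(3,3)@ 5/6
(3,4)@ 4/6
(3,5)% 1/5
(3,7)@ 1/3
(4,1)@ 4/5
(4,2)@ 6/8
(4,3)% 1/7
(4,5)@ 4/5
(4,6)@ 3/6
(4,7)% 1/3
(5,1)@ 2/3
(5,2)% 1/5
(5,3)@ 2/4
(5,4)@ 3/4
(5,5)@ 3/3
(5,7)% 1/2
Sum over 28 agents: 3/4 + 0/3 + 1/3 + 2/4 + 2/2 + 4/4 + 6/7 + 5/6 + 2/5 + 3/6 + 5/5 + 7/8 + 5/6 + 4/6 + 1/5 + 1/3 + 4/5 + 6/8 + 1/7 + 4/5 + 3/6 + 1/3 + 2/3 + 1/5 + 2/4 + 3/4 + 3/3 + 1/2 = 681/40; mean = 681/40 ÷ 28 = 681/1120 = 0.608035… → 0.608.

0.608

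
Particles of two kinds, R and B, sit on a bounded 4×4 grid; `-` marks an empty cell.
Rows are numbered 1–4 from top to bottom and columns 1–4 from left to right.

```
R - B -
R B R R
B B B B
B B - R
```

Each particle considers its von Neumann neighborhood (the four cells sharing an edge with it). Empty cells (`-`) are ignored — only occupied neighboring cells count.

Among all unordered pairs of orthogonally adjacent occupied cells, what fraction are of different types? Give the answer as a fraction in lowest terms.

Scan each occupied cell's neighbors to the right and below so each pair is counted once.
From row 1: 1 unlike of 2 pairs (running 1/2).
From row 2: 5 unlike of 7 pairs (running 6/9).
From row 3: 1 unlike of 6 pairs (running 7/15).
From row 4: 0 unlike of 1 pairs (running 7/16).
Total adjacent occupied pairs: 16; unlike-type pairs: 7.
7/16 is already in lowest terms.

7/16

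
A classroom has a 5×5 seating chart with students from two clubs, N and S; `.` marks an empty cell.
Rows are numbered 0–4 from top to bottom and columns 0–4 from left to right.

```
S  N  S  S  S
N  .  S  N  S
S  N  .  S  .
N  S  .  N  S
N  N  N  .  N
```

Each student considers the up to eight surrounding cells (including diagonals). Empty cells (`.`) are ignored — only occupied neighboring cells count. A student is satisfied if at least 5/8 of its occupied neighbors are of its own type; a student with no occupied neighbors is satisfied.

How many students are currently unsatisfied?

14

(0,0)S 0/2 ✗
(0,1)N 1/4 ✗
(0,2)S 2/4 ✗
(0,3)S 4/5 ✓
(0,4)S 2/3 ✓
(1,0)N 2/4 ✗
(1,2)S 3/6 ✗
(1,3)N 0/6 ✗
(1,4)S 3/4 ✓
(2,0)S 1/4 ✗
(2,1)N 2/5 ✗
(2,3)S 3/5 ✗
(3,0)N 3/5 ✗
(3,1)S 1/6 ✗
(3,3)N 2/4 ✗
(3,4)S 1/3 ✗
(4,0)N 2/3 ✓
(4,1)N 3/4 ✓
(4,2)N 2/3 ✓
(4,4)N 1/2 ✗
Unsatisfied: (0,0), (0,1), (0,2), (1,0), (1,2), (1,3), (2,0), (2,1), (2,3), (3,0), (3,1), (3,3), (3,4), (4,4) — 14 in total.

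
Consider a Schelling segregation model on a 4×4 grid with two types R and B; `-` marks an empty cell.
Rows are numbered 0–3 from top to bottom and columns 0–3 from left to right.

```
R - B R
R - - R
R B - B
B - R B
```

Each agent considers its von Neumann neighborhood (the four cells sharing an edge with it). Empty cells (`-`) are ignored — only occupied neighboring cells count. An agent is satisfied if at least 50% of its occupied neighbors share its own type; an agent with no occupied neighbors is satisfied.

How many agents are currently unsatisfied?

Row 0: (0,0)R 1/1 satisfied · (0,2)B 0/1 not · (0,3)R 1/2 satisfied
Row 1: (1,0)R 2/2 satisfied · (1,3)R 1/2 satisfied
Row 2: (2,0)R 1/3 not · (2,1)B 0/1 not · (2,3)B 1/2 satisfied
Row 3: (3,0)B 0/1 not · (3,2)R 0/1 not · (3,3)B 1/2 satisfied
Unsatisfied: (0,2), (2,0), (2,1), (3,0), (3,2) — 5 in total.

5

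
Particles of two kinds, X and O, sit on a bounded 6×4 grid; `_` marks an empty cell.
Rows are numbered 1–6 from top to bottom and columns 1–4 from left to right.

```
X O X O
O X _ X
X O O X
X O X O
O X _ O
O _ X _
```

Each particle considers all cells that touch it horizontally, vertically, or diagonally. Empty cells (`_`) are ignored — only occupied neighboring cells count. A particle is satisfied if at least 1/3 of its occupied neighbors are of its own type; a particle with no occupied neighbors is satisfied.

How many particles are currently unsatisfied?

3

Row 1: (1,1)X 1/3 ✓ · (1,2)O 1/4 ✗ · (1,3)X 2/4 ✓ · (1,4)O 0/2 ✗
Row 2: (2,1)O 2/5 ✓ · (2,2)X 3/7 ✓ · (2,4)X 2/4 ✓
Row 3: (3,1)X 2/5 ✓ · (3,2)O 3/7 ✓ · (3,3)O 3/7 ✓ · (3,4)X 2/4 ✓
Row 4: (4,1)X 2/5 ✓ · (4,2)O 3/7 ✓ · (4,3)X 2/7 ✗ · (4,4)O 2/4 ✓
Row 5: (5,1)O 2/4 ✓ · (5,2)X 3/6 ✓ · (5,4)O 1/3 ✓
Row 6: (6,1)O 1/2 ✓ · (6,3)X 1/2 ✓
Unsatisfied: (1,2), (1,4), (4,3) — 3 in total.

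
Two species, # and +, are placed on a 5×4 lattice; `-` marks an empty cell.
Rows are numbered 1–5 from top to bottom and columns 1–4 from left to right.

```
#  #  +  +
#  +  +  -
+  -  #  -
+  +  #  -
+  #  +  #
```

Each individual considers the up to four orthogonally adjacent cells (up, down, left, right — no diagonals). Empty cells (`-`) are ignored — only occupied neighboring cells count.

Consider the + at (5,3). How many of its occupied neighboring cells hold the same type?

Occupied neighbors of (5,3): (4,3)=#, (5,2)=#, (5,4)=#.
Same type (+): 0 of 3.

0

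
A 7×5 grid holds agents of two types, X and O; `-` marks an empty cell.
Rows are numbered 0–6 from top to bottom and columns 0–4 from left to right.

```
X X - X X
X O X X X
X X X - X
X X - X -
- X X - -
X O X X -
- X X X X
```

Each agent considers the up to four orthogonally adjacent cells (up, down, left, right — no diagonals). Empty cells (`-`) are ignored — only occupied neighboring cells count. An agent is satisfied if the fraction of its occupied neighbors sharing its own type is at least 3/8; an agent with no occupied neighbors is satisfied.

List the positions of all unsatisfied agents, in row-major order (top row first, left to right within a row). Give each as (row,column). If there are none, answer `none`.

Row 0: (0,0)X 2/2 ✓ · (0,1)X 1/2 ✓ · (0,3)X 2/2 ✓ · (0,4)X 2/2 ✓
Row 1: (1,0)X 2/3 ✓ · (1,1)O 0/4 ✗ · (1,2)X 2/3 ✓ · (1,3)X 3/3 ✓ · (1,4)X 3/3 ✓
Row 2: (2,0)X 3/3 ✓ · (2,1)X 3/4 ✓ · (2,2)X 2/2 ✓ · (2,4)X 1/1 ✓
Row 3: (3,0)X 2/2 ✓ · (3,1)X 3/3 ✓ · (3,3)X 0/0 ✓
Row 4: (4,1)X 2/3 ✓ · (4,2)X 2/2 ✓
Row 5: (5,0)X 0/1 ✗ · (5,1)O 0/4 ✗ · (5,2)X 3/4 ✓ · (5,3)X 2/2 ✓
Row 6: (6,1)X 1/2 ✓ · (6,2)X 3/3 ✓ · (6,3)X 3/3 ✓ · (6,4)X 1/1 ✓

(1,1), (5,0), (5,1)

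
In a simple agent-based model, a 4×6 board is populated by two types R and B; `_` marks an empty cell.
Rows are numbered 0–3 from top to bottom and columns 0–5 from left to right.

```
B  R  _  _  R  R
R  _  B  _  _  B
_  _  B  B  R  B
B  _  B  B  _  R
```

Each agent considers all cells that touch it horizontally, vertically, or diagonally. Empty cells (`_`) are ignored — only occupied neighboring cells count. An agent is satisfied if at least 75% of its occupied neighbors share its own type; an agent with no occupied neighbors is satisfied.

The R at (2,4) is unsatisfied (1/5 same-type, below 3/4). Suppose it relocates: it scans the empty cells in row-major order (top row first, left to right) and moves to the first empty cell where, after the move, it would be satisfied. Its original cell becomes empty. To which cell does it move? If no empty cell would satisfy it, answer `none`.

Vacating (2,4). Empty cells in order:
  (0,2): 1/2 same-type → still unsatisfied.
  (0,3): 1/2 same-type → still unsatisfied.
  (1,1): 2/5 same-type → still unsatisfied.
  (1,3): 1/4 same-type → still unsatisfied.
  (1,4): 2/5 same-type → still unsatisfied.
  (2,0): 1/2 same-type → still unsatisfied.
  (2,1): 1/5 same-type → still unsatisfied.
  (3,1): 0/3 same-type → still unsatisfied.
  (3,4): 1/4 same-type → still unsatisfied.

none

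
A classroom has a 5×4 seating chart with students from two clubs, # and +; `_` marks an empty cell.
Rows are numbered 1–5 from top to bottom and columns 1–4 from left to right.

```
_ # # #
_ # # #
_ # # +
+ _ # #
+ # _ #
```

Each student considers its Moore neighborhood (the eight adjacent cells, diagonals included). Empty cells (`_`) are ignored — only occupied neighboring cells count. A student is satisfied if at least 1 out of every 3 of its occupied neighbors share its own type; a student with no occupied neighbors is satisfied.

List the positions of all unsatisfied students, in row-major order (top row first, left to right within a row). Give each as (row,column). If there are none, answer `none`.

(3,4)

(1,2)# 3/3 ok
(1,3)# 5/5 ok
(1,4)# 3/3 ok
(2,2)# 5/5 ok
(2,3)# 7/8 ok
(2,4)# 4/5 ok
(3,2)# 4/5 ok
(3,3)# 6/7 ok
(3,4)+ 0/5 unhappy
(4,1)+ 1/3 ok
(4,3)# 5/6 ok
(4,4)# 3/4 ok
(5,1)+ 1/2 ok
(5,2)# 1/3 ok
(5,4)# 2/2 ok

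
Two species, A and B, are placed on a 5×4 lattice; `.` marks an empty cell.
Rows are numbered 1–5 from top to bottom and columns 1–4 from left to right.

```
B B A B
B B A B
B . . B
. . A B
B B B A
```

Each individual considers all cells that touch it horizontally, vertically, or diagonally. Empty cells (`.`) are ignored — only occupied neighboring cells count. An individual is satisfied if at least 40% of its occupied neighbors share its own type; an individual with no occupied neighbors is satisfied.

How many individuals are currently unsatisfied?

(1,1)B 3/3 satisfied
(1,2)B 3/5 satisfied
(1,3)A 1/5 not
(1,4)B 1/3 not
(2,1)B 4/4 satisfied
(2,2)B 4/6 satisfied
(2,3)A 1/6 not
(2,4)B 2/4 satisfied
(3,1)B 2/2 satisfied
(3,4)B 2/4 satisfied
(4,3)A 1/5 not
(4,4)B 2/4 satisfied
(5,1)B 1/1 satisfied
(5,2)B 2/3 satisfied
(5,3)B 2/4 satisfied
(5,4)A 1/3 not
Unsatisfied: (1,3), (1,4), (2,3), (4,3), (5,4) — 5 in total.

5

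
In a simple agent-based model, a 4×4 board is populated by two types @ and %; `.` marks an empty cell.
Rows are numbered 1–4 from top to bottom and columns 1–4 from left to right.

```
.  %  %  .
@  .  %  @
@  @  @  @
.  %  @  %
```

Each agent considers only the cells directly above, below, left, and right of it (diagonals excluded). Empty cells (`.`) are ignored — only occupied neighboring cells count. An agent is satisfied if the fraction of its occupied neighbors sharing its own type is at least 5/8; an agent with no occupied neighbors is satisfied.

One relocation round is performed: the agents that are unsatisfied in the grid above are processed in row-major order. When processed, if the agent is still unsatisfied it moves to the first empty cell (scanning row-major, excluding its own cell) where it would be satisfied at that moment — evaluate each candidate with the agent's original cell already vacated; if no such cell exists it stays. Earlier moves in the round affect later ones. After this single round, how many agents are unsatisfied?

Initially unsatisfied (in order): (2,3), (2,4), (4,2), (4,3), (4,4).
  (2,3): no empty cell satisfies it; stays.
  (2,4): no empty cell satisfies it; stays.
  (4,2): no empty cell satisfies it; stays.
  (4,3): no empty cell satisfies it; stays.
  (4,4): no empty cell satisfies it; stays.
Resulting grid:
. % % .
@ . % @
@ @ @ @
. % @ %
Unsatisfied now: (2,3), (2,4), (4,2), (4,3), (4,4).

5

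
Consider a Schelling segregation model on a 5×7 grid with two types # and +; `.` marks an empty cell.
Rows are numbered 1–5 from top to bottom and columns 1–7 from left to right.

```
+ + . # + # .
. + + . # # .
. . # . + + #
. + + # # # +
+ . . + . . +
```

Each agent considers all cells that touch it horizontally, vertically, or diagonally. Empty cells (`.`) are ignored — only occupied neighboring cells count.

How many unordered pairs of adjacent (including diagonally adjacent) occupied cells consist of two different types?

Scan each occupied cell's neighbors to the right and below (and the two forward diagonals) so each pair is counted once.
From row 1: 5 unlike of 12 pairs (running 5/12).
From row 2: 6 unlike of 9 pairs (running 11/21).
From row 3: 9 unlike of 13 pairs (running 20/34).
From row 4: 5 unlike of 11 pairs (running 25/45).
Total adjacent occupied pairs: 45; unlike-type pairs: 25.

25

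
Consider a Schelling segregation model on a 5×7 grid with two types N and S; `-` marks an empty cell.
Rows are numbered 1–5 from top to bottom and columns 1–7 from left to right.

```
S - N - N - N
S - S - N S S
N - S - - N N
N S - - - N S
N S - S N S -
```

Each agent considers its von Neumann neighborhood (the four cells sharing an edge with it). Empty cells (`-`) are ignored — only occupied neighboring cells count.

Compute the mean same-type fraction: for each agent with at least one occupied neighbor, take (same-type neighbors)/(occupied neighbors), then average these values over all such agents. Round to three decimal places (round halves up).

0.417

Row 1: (1,1)S 1/1 · (1,3)N 0/1 · (1,5)N 1/1 · (1,7)N 0/1
Row 2: (2,1)S 1/2 · (2,3)S 1/2 · (2,5)N 1/2 · (2,6)S 1/3 · (2,7)S 1/3
Row 3: (3,1)N 1/2 · (3,3)S 1/1 · (3,6)N 2/3 · (3,7)N 1/3
Row 4: (4,1)N 2/3 · (4,2)S 1/2 · (4,6)N 1/3 · (4,7)S 0/2
Row 5: (5,1)N 1/2 · (5,2)S 1/2 · (5,4)S 0/1 · (5,5)N 0/2 · (5,6)S 0/2
Sum over 22 agents: 1/1 + 0/1 + 1/1 + 0/1 + 1/2 + 1/2 + 1/2 + 1/3 + 1/3 + 1/2 + 1/1 + 2/3 + 1/3 + 2/3 + 1/2 + 1/3 + 0/2 + 1/2 + 1/2 + 0/1 + 0/2 + 0/2 = 55/6; mean = 55/6 ÷ 22 = 5/12 = 0.416666… → 0.417.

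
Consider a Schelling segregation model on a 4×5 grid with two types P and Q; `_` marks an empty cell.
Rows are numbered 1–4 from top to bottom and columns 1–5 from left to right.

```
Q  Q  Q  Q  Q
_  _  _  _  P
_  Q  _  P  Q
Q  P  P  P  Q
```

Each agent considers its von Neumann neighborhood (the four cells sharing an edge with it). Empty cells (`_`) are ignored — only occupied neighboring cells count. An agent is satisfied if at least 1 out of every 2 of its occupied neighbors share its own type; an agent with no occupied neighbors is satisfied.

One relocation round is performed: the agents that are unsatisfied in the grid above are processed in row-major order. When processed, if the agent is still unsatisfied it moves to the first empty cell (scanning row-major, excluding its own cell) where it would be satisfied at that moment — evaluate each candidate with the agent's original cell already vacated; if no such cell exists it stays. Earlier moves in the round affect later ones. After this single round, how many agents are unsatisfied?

Initially unsatisfied (in order): (2,5), (3,2), (3,5), (4,1), (4,2).
  (2,5) → (2,4).
  (3,2) → (2,1).
  (3,5): now satisfied by earlier moves; stays.
  (4,1) → (2,2).
  (4,2): now satisfied by earlier moves; stays.
Resulting grid:
Q Q Q Q Q
Q Q _ P _
_ _ _ P Q
_ P P P Q
All satisfied now.

0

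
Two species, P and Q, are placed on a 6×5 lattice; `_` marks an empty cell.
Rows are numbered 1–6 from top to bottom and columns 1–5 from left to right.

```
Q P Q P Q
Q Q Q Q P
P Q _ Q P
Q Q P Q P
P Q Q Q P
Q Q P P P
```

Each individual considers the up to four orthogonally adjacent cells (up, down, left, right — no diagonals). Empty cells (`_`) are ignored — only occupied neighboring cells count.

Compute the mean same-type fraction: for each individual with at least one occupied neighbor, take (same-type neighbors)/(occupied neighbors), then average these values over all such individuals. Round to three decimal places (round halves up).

Row 1: (1,1)Q 1/2 · (1,2)P 0/3 · (1,3)Q 1/3 · (1,4)P 0/3 · (1,5)Q 0/2
Row 2: (2,1)Q 2/3 · (2,2)Q 3/4 · (2,3)Q 3/3 · (2,4)Q 2/4 · (2,5)P 1/3
Row 3: (3,1)P 0/3 · (3,2)Q 2/3 · (3,4)Q 2/3 · (3,5)P 2/3
Row 4: (4,1)Q 1/3 · (4,2)Q 3/4 · (4,3)P 0/3 · (4,4)Q 2/4 · (4,5)P 2/3
Row 5: (5,1)P 0/3 · (5,2)Q 3/4 · (5,3)Q 2/4 · (5,4)Q 2/4 · (5,5)P 2/3
Row 6: (6,1)Q 1/2 · (6,2)Q 2/3 · (6,3)P 1/3 · (6,4)P 2/3 · (6,5)P 2/2
Sum over 29 individuals: 1/2 + 0/3 + 1/3 + 0/3 + 0/2 + 2/3 + 3/4 + 3/3 + 2/4 + 1/3 + 0/3 + 2/3 + 2/3 + 2/3 + 1/3 + 3/4 + 0/3 + 2/4 + 2/3 + 0/3 + 3/4 + 2/4 + 2/4 + 2/3 + 1/2 + 2/3 + 1/3 + 2/3 + 2/2 = 167/12; mean = 167/12 ÷ 29 = 167/348 = 0.479885… → 0.480.

0.480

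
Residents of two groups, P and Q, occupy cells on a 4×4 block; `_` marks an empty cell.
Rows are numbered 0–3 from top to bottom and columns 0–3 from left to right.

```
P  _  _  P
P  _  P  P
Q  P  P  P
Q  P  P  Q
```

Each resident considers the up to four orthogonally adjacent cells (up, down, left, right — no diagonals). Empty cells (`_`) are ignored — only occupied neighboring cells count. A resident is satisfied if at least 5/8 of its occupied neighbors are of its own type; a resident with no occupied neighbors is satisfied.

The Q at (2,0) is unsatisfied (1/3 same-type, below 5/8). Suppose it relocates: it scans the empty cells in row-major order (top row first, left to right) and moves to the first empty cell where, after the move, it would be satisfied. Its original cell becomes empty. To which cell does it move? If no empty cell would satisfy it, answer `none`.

none

Vacating (2,0). Empty cells in order:
  (0,1): 0/1 same-type → still unsatisfied.
  (0,2): 0/2 same-type → still unsatisfied.
  (1,1): 0/3 same-type → still unsatisfied.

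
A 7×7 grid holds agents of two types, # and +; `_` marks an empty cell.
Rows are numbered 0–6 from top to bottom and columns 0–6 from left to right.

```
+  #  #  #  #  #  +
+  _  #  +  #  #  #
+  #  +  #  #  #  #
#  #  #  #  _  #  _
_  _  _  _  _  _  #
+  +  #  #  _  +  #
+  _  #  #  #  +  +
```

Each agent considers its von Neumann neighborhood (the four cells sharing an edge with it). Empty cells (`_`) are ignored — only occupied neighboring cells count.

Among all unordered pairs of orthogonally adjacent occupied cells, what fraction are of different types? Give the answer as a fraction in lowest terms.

Scan each occupied cell's neighbors to the right and below so each pair is counted once.
Row 0: +(0,0)–#(0,1)≠ +(0,0)–+(1,0)= #(0,1)–#(0,2)= #(0,2)–#(0,3)= #(0,2)–#(1,2)= #(0,3)–#(0,4)= #(0,3)–+(1,3)≠ #(0,4)–#(0,5)= #(0,4)–#(1,4)= #(0,5)–+(0,6)≠ #(0,5)–#(1,5)= +(0,6)–#(1,6)≠  → 4/12 unlike.
Row 1: +(1,0)–+(2,0)= #(1,2)–+(1,3)≠ #(1,2)–+(2,2)≠ +(1,3)–#(1,4)≠ +(1,3)–#(2,3)≠ #(1,4)–#(1,5)= #(1,4)–#(2,4)= #(1,5)–#(1,6)= #(1,5)–#(2,5)= #(1,6)–#(2,6)=  → 4/10 unlike.
Row 2: +(2,0)–#(2,1)≠ +(2,0)–#(3,0)≠ #(2,1)–+(2,2)≠ #(2,1)–#(3,1)= +(2,2)–#(2,3)≠ +(2,2)–#(3,2)≠ #(2,3)–#(2,4)= #(2,3)–#(3,3)= #(2,4)–#(2,5)= #(2,5)–#(2,6)= #(2,5)–#(3,5)=  → 5/11 unlike.
Row 3: #(3,0)–#(3,1)= #(3,1)–#(3,2)= #(3,2)–#(3,3)=  → 0/3 unlike.
Row 4: #(4,6)–#(5,6)=  → 0/1 unlike.
Row 5: +(5,0)–+(5,1)= +(5,0)–+(6,0)= +(5,1)–#(5,2)≠ #(5,2)–#(5,3)= #(5,2)–#(6,2)= #(5,3)–#(6,3)= +(5,5)–#(5,6)≠ +(5,5)–+(6,5)= #(5,6)–+(6,6)≠  → 3/9 unlike.
Row 6: #(6,2)–#(6,3)= #(6,3)–#(6,4)= #(6,4)–+(6,5)≠ +(6,5)–+(6,6)=  → 1/4 unlike.
Total adjacent occupied pairs: 50; unlike-type pairs: 17.
17/50 is already in lowest terms.

17/50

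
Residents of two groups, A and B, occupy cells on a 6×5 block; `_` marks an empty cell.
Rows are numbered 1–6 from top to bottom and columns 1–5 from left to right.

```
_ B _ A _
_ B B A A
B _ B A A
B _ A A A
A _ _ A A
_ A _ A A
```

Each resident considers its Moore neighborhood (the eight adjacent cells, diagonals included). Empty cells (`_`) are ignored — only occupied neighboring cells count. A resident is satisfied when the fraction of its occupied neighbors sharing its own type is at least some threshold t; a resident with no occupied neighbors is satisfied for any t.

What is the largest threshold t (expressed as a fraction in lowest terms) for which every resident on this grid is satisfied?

1/3

(1,2)B 2/2
(1,4)A 2/3
(2,2)B 4/4
(2,3)B 3/6
(2,4)A 4/6
(2,5)A 4/4
(3,1)B 2/2
(3,3)B 2/6
(3,4)A 6/8
(3,5)A 5/5
(4,1)B 1/2
(4,3)A 3/4
(4,4)A 6/7
(4,5)A 5/5
(5,1)A 1/2
(5,4)A 6/6
(5,5)A 5/5
(6,2)A 1/1
(6,4)A 3/3
(6,5)A 3/3
The smallest same-type fraction is 2/6 at (3,3), which reduces to 1/3. Any threshold above that leaves this resident unsatisfied.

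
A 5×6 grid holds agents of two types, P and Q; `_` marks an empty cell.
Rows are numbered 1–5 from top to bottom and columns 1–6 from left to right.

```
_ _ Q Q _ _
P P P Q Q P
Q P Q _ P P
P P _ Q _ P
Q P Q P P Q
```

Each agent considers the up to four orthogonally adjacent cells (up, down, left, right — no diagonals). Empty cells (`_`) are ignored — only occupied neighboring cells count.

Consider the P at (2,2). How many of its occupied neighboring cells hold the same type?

Occupied neighbors of (2,2): (3,2)=P, (2,1)=P, (2,3)=P.
Same type (P): 3 of 3.

3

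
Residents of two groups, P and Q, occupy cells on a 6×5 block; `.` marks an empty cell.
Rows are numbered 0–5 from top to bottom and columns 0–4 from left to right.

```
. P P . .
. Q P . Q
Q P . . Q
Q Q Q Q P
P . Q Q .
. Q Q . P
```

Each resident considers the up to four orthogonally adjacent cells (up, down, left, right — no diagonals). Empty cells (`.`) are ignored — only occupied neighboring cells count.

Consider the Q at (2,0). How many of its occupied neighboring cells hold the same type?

1

Occupied neighbors of (2,0): (3,0)=Q, (2,1)=P.
Same type (Q): 1 of 2.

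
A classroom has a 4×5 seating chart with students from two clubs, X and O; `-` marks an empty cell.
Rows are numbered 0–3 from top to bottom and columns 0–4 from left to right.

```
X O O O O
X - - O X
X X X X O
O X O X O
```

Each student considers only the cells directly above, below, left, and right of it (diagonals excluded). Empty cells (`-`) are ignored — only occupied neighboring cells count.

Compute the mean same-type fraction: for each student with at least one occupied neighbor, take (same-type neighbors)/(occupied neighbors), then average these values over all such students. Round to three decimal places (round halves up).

(0,0)X 1/2
(0,1)O 1/2
(0,2)O 2/2
(0,3)O 3/3
(0,4)O 1/2
(1,0)X 2/2
(1,3)O 1/3
(1,4)X 0/3
(2,0)X 2/3
(2,1)X 3/3
(2,2)X 2/3
(2,3)X 2/4
(2,4)O 1/3
(3,0)O 0/2
(3,1)X 1/3
(3,2)O 0/3
(3,3)X 1/3
(3,4)O 1/2
Sum over 18 students: 1/2 + 1/2 + 2/2 + 3/3 + 1/2 + 2/2 + 1/3 + 0/3 + 2/3 + 3/3 + 2/3 + 2/4 + 1/3 + 0/2 + 1/3 + 0/3 + 1/3 + 1/2 = 55/6; mean = 55/6 ÷ 18 = 55/108 = 0.509259… → 0.509.

0.509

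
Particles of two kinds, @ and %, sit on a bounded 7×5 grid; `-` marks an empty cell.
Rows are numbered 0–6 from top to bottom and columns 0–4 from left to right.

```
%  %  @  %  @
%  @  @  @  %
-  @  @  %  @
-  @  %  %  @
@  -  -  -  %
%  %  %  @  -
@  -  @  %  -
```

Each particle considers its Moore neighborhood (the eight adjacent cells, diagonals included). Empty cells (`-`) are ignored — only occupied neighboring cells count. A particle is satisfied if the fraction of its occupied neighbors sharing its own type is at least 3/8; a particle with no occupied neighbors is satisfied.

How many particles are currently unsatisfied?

(0,0)% 2/3 ok
(0,1)% 2/5 ok
(0,2)@ 3/5 ok
(0,3)% 1/5 unhappy
(0,4)@ 1/3 unhappy
(1,0)% 2/4 ok
(1,1)@ 4/7 ok
(1,2)@ 5/8 ok
(1,3)@ 5/8 ok
(1,4)% 2/5 ok
(2,1)@ 4/6 ok
(2,2)@ 5/8 ok
(2,3)% 3/8 ok
(2,4)@ 2/5 ok
(3,1)@ 3/4 ok
(3,2)% 2/5 ok
(3,3)% 3/6 ok
(3,4)@ 1/4 unhappy
(4,0)@ 1/3 unhappy
(4,4)% 1/3 unhappy
(5,0)% 1/3 unhappy
(5,1)% 2/5 ok
(5,2)% 2/4 ok
(5,3)@ 1/4 unhappy
(6,0)@ 0/2 unhappy
(6,2)@ 1/4 unhappy
(6,3)% 1/3 unhappy
Unsatisfied: (0,3), (0,4), (3,4), (4,0), (4,4), (5,0), (5,3), (6,0), (6,2), (6,3) — 10 in total.

10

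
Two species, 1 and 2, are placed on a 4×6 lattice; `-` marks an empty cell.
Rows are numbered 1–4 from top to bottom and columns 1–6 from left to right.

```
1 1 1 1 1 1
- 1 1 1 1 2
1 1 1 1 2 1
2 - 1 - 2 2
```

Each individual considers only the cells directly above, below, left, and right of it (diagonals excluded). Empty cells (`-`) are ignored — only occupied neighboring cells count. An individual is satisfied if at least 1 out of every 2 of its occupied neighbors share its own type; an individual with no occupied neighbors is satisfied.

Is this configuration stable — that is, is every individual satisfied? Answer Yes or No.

Row 1: (1,1)1 1/1 ✓ · (1,2)1 3/3 ✓ · (1,3)1 3/3 ✓ · (1,4)1 3/3 ✓ · (1,5)1 3/3 ✓ · (1,6)1 1/2 ✓
Row 2: (2,2)1 3/3 ✓ · (2,3)1 4/4 ✓ · (2,4)1 4/4 ✓ · (2,5)1 2/4 ✓ · (2,6)2 0/3 ✗
Row 3: (3,1)1 1/2 ✓ · (3,2)1 3/3 ✓ · (3,3)1 4/4 ✓ · (3,4)1 2/3 ✓ · (3,5)2 1/4 ✗ · (3,6)1 0/3 ✗
Row 4: (4,1)2 0/1 ✗ · (4,3)1 1/1 ✓ · (4,5)2 2/2 ✓ · (4,6)2 1/2 ✓
For instance (2,6) has only 0/3 same-type neighbors, below 1/2.

No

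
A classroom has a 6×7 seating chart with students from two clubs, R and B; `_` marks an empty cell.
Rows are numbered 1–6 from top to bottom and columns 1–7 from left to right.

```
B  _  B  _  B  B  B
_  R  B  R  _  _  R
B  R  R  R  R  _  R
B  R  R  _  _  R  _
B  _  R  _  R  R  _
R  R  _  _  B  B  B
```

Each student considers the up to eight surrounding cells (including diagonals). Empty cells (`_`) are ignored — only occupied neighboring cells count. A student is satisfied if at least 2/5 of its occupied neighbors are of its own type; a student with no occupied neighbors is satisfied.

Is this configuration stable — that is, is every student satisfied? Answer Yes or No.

No

Row 1: (1,1)B 0/1 unhappy · (1,3)B 1/3 unhappy · (1,5)B 1/2 ok · (1,6)B 2/3 ok · (1,7)B 1/2 ok
Row 2: (2,2)R 2/6 unhappy · (2,3)B 1/6 unhappy · (2,4)R 3/6 ok · (2,7)R 1/3 unhappy
Row 3: (3,1)B 1/4 unhappy · (3,2)R 4/7 ok · (3,3)R 6/7 ok · (3,4)R 4/5 ok · (3,5)R 3/3 ok · (3,7)R 2/2 ok
Row 4: (4,1)B 2/4 ok · (4,2)R 4/7 ok · (4,3)R 5/5 ok · (4,6)R 4/4 ok
Row 5: (5,1)B 1/4 unhappy · (5,3)R 3/3 ok · (5,5)R 2/4 ok · (5,6)R 2/5 ok
Row 6: (6,1)R 1/2 ok · (6,2)R 2/3 ok · (6,5)B 1/3 unhappy · (6,6)B 2/4 ok · (6,7)B 1/2 ok
For instance (1,1) has only 0/1 same-type neighbors, below 2/5.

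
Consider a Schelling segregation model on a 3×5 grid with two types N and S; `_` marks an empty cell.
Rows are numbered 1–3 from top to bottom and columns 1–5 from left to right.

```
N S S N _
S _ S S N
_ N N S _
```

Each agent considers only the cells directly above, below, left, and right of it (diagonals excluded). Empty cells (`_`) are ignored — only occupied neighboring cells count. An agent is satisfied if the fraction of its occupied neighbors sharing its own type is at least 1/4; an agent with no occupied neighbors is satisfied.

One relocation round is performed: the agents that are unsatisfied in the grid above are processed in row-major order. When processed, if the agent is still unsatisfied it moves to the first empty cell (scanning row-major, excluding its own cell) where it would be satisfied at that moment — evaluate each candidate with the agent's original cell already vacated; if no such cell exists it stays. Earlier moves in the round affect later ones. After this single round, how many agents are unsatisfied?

Initially unsatisfied (in order): (1,1), (1,4), (2,1), (2,5).
  (1,1) → (1,5).
  (1,4): now satisfied by earlier moves; stays.
  (2,1): now satisfied by earlier moves; stays.
  (2,5): now satisfied by earlier moves; stays.
Resulting grid:
_ S S N N
S _ S S N
_ N N S _
All satisfied now.

0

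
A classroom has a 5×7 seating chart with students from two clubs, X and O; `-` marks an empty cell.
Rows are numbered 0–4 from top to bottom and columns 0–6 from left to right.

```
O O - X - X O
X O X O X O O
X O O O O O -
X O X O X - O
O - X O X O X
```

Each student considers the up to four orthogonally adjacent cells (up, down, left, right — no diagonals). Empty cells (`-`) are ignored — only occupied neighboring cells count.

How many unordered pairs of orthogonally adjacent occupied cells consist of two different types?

24

Scan each occupied cell's neighbors to the right and below so each pair is counted once.
From row 0: 4 unlike of 7 pairs (running 4/7).
From row 1: 7 unlike of 12 pairs (running 11/19).
From row 2: 3 unlike of 10 pairs (running 14/29).
From row 3: 6 unlike of 9 pairs (running 20/38).
From row 4: 4 unlike of 4 pairs (running 24/42).
Total adjacent occupied pairs: 42; unlike-type pairs: 24.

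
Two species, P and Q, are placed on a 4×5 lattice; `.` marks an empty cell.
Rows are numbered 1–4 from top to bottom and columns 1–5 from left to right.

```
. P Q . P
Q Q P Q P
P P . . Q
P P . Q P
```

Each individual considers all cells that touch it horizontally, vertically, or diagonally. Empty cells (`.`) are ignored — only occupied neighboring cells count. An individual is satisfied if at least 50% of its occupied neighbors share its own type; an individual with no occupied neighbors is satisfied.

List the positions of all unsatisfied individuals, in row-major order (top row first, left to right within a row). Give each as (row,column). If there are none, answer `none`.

(1,2)P 1/4 ✗
(1,3)Q 2/4 ✓
(1,5)P 1/2 ✓
(2,1)Q 1/4 ✗
(2,2)Q 2/6 ✗
(2,3)P 2/5 ✗
(2,4)Q 2/5 ✗
(2,5)P 1/3 ✗
(3,1)P 3/5 ✓
(3,2)P 4/6 ✓
(3,5)Q 2/4 ✓
(4,1)P 3/3 ✓
(4,2)P 3/3 ✓
(4,4)Q 1/2 ✓
(4,5)P 0/2 ✗

(1,2), (2,1), (2,2), (2,3), (2,4), (2,5), (4,5)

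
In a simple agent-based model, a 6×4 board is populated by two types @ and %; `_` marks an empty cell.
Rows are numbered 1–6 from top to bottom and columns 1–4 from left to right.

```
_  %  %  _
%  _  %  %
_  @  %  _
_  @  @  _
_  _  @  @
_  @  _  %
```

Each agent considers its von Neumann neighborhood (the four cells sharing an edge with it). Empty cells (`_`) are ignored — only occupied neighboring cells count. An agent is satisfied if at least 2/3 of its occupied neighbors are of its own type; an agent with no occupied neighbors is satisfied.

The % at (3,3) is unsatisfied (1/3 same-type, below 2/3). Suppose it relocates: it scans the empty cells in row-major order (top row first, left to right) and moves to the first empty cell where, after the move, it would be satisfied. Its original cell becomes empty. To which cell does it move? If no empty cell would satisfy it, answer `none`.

(1,1)

Vacating (3,3). Empty cells in order:
  (1,1): 2/2 same-type → satisfied — stop here.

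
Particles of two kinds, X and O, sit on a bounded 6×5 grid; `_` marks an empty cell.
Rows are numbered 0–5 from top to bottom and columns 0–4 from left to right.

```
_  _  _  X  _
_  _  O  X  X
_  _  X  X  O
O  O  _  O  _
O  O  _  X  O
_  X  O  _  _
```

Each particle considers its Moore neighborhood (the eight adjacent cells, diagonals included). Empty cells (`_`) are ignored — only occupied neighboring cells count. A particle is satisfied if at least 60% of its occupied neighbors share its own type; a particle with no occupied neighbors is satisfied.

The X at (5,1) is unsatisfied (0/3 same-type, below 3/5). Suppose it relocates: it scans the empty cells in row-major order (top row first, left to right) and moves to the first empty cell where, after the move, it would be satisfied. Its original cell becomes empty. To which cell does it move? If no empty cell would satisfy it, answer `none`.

(0,0)

Vacating (5,1). Empty cells in order:
  (0,0): 0/0 same-type → satisfied — stop here.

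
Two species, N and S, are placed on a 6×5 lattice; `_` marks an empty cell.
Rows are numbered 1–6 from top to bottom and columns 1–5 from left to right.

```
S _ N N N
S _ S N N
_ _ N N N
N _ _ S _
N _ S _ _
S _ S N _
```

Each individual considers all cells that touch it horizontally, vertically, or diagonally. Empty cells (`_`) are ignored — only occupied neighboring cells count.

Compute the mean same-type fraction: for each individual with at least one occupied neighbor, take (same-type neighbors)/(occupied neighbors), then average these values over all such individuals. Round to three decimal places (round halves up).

0.621

(1,1)S 1/1
(1,3)N 2/3
(1,4)N 4/5
(1,5)N 3/3
(2,1)S 1/1
(2,3)S 0/5
(2,4)N 7/8
(2,5)N 5/5
(3,3)N 2/4
(3,4)N 4/6
(3,5)N 3/4
(4,1)N 1/1
(4,4)S 1/4
(5,1)N 1/2
(5,3)S 2/3
(6,1)S 0/1
(6,3)S 1/2
(6,4)N 0/2
Sum over 18 individuals: 1/1 + 2/3 + 4/5 + 3/3 + 1/1 + 0/5 + 7/8 + 5/5 + 2/4 + 4/6 + 3/4 + 1/1 + 1/4 + 1/2 + 2/3 + 0/1 + 1/2 + 0/2 = 447/40; mean = 447/40 ÷ 18 = 149/240 = 0.620833… → 0.621.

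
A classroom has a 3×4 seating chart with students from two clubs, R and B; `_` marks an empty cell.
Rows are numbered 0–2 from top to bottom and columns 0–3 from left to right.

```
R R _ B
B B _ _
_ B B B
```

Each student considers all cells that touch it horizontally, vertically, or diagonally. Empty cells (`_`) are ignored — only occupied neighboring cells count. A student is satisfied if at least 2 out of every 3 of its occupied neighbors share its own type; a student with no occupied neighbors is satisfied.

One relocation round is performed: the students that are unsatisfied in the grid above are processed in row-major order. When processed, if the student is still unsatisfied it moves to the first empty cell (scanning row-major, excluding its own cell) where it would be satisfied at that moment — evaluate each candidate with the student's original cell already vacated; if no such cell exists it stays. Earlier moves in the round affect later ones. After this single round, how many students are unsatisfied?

Initially unsatisfied (in order): (0,0), (0,1), (1,0), (1,1).
  (0,0): no empty cell satisfies it; stays.
  (0,1): no empty cell satisfies it; stays.
  (1,0) → (0,2).
  (1,1) → (1,2).
Resulting grid:
R R B B
_ _ B _
_ B B B
Unsatisfied now: (0,1).

1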